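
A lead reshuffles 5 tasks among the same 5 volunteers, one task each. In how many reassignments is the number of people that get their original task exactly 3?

10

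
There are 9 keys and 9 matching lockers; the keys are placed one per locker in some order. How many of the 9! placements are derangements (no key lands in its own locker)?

133496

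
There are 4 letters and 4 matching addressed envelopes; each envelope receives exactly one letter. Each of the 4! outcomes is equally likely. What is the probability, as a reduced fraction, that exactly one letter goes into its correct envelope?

1/3

Favorable outcomes: C(4,1)·!3 = 4·2 = 8.
Total outcomes: 4! = 24.
Probability = 8/24 = 1/3.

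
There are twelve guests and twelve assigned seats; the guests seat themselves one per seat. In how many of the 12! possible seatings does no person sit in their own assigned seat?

176214841

!12 is the nearest integer to 12!/e.
12! = 479001600, and 479001600/e ≈ 176214840.93, so !12 = 176214841.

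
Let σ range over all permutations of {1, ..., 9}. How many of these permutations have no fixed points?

133496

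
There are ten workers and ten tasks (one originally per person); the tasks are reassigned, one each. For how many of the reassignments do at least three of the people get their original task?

291394

Sum C(10,i)·!(10-i) for i = 3..10:
  i=3: C(10,3)·!7 = 120·1854 = 222480
  i=4: C(10,4)·!6 = 210·265 = 55650
  i=5: C(10,5)·!5 = 252·44 = 11088
  i=6: C(10,6)·!4 = 210·9 = 1890
  i=7: C(10,7)·!3 = 120·2 = 240
  i=8: C(10,8)·!2 = 45·1 = 45
  i=9: C(10,9)·!1 = 10·0 = 0
  i=10: C(10,10)·!0 = 1·1 = 1
Total = 291394.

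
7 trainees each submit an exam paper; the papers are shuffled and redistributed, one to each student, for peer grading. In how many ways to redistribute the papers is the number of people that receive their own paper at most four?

Sum C(7,i)·!(7-i) for i = 0..4:
  i=0: C(7,0)·!7 = 1·1854 = 1854
  i=1: C(7,1)·!6 = 7·265 = 1855
  i=2: C(7,2)·!5 = 21·44 = 924
  i=3: C(7,3)·!4 = 35·9 = 315
  i=4: C(7,4)·!3 = 35·2 = 70
Total = 5018.

5018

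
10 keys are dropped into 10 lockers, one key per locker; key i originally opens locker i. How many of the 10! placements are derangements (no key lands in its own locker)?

1334961

The number of derangements of 10 is !10 = Σ_{k=0}^{10} (-1)^k·10!/k!
= 10! - 10!/1! + 10!/2! - 10!/3! + 10!/4! - 10!/5! + 10!/6! - 10!/7! + 10!/8! - 10!/9! + 10!/10!
= 3628800 - 3628800 + 1814400 - 604800 + 151200 - 30240 + 5040 - 720 + 90 - 10 + 1
= 1334961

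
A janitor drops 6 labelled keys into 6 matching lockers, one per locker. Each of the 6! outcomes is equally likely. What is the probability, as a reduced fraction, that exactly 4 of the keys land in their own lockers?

1/48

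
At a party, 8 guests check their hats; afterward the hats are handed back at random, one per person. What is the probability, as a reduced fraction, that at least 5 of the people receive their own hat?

Favorable outcomes: Σ_{i≥5} C(8,i)·!(8-i) = 56·2 + 28·1 + 8·0 + 1·1 = 141.
Total outcomes: 8! = 40320.
Probability = 141/40320 = 47/13440.

47/13440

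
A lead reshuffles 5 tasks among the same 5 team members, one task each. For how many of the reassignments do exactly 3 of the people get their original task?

Pick the 3 fixed positions: C(5,3) = 10 ways.
The remaining 2 must be deranged: !2 = 1.
Total: 10 × 1 = 10.

10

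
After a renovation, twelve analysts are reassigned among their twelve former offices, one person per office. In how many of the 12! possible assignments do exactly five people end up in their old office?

1468368

Choose which 5 of the 12 are fixed: C(12,5) = 792.
The remaining 7 must be deranged: !7 = 1854.
Total: 792 × 1854 = 1468368.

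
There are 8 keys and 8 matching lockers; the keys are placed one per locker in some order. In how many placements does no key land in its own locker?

!8 = 8! · Σ_{k=0}^{8} (-1)^k/k!
= 8! - 8!/1! + 8!/2! - 8!/3! + 8!/4! - 8!/5! + 8!/6! - 8!/7! + 8!/8!
= 40320 - 40320 + 20160 - 6720 + 1680 - 336 + 56 - 8 + 1
= 14833

14833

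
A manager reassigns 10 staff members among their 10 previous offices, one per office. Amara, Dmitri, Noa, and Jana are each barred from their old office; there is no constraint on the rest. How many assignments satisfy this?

Let A_j be the event that the j-th constrained one is fixed. By inclusion-exclusion over the 4 events:
Σ_{j=0}^{4} (-1)^j C(4,j)(10-j)!
= C(4,0)·10! - C(4,1)·9! + C(4,2)·8! - C(4,3)·7! + C(4,4)·6!
= 3628800 - 1451520 + 241920 - 20160 + 720
= 2399760

2399760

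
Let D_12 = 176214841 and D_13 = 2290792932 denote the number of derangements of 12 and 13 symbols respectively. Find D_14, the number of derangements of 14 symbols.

D_14 = (14-1)·(D_13 + D_12) = 13·(2290792932 + 176214841) = 13·2467007773 = 32071101049.

32071101049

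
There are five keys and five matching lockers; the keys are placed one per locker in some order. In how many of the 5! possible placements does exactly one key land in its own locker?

45

Pick the single fixed position: C(5,1) = 5 ways.
The other 4 form a derangement: !4 = 9.
Total: 5 × 9 = 45.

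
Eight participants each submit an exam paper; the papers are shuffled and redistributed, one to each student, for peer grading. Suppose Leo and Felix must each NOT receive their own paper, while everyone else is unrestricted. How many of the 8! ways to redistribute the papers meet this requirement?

Inclusion-exclusion on the 2 forbidden self-matches:
Σ_{j=0}^{2} (-1)^j C(2,j)(8-j)!
= C(2,0)·8! - C(2,1)·7! + C(2,2)·6!
= 40320 - 10080 + 720
= 30960

30960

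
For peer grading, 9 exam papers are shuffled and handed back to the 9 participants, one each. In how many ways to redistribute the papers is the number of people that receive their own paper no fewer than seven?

37

# with exactly i fixed is C(9,i)·!(9-i); sum over i=7..9:
  i=7: C(9,7)·!2 = 36·1 = 36
  i=8: C(9,8)·!1 = 9·0 = 0
  i=9: C(9,9)·!0 = 1·1 = 1
Total = 37.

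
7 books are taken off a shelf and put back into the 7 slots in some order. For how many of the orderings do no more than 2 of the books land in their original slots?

4633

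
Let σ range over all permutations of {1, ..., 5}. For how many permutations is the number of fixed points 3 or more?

11

Sum C(5,i)·!(5-i) for i = 3..5:
  i=3: C(5,3)·!2 = 10·1 = 10
  i=4: C(5,4)·!1 = 5·0 = 0
  i=5: C(5,5)·!0 = 1·1 = 1
Total = 11.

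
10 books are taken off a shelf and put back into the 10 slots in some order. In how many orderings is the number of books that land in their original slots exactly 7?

240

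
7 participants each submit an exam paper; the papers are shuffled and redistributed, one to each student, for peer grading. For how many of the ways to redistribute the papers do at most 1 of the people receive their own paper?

3709

Sum C(7,i)·!(7-i) for i = 0..1:
  i=0: C(7,0)·!7 = 1·1854 = 1854
  i=1: C(7,1)·!6 = 7·265 = 1855
Total = 3709.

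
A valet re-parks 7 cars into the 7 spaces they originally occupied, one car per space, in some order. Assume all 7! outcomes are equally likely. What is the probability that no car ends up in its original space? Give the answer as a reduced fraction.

Favorable outcomes: !7 = 1854.
Total outcomes: 7! = 5040.
Probability = 1854/5040 = 103/280.

103/280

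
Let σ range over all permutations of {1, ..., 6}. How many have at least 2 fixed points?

191

Sum C(6,i)·!(6-i) for i = 2..6:
  i=2: C(6,2)·!4 = 15·9 = 135
  i=3: C(6,3)·!3 = 20·2 = 40
  i=4: C(6,4)·!2 = 15·1 = 15
  i=5: C(6,5)·!1 = 6·0 = 0
  i=6: C(6,6)·!0 = 1·1 = 1
Total = 191.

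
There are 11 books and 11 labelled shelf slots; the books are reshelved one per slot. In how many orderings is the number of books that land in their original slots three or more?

3205379

# with exactly i fixed is C(11,i)·!(11-i); sum over i=3..11:
  i=3: C(11,3)·!8 = 165·14833 = 2447445
  i=4: C(11,4)·!7 = 330·1854 = 611820
  i=5: C(11,5)·!6 = 462·265 = 122430
  i=6: C(11,6)·!5 = 462·44 = 20328
  i=7: C(11,7)·!4 = 330·9 = 2970
  i=8: C(11,8)·!3 = 165·2 = 330
  i=9: C(11,9)·!2 = 55·1 = 55
  i=10: C(11,10)·!1 = 11·0 = 0
  i=11: C(11,11)·!0 = 1·1 = 1
Total = 3205379.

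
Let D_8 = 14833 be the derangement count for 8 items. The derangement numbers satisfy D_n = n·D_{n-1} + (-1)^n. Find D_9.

D_9 = 9·14833 - 1 = 133496.

133496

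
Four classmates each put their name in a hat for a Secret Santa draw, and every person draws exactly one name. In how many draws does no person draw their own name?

9

!4 is the nearest integer to 4!/e.
4! = 24, and 24/e ≈ 8.83, so !4 = 9.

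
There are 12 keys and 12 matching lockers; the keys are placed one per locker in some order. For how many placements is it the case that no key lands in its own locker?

176214841

The subfactorial !12 = [12!/e] (nearest integer).
12! = 479001600, and 479001600/e ≈ 176214840.93, so !12 = 176214841.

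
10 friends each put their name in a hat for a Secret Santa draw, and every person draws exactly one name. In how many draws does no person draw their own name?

Use !n = (n-1)(!(n-1) + !(n-2)).
!10 = 9·(133496 + 14833) = 9·148329 = 1334961

1334961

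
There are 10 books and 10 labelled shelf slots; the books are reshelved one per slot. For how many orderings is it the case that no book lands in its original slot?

1334961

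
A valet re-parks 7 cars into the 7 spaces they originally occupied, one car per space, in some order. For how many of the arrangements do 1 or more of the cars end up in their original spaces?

# with exactly i fixed is C(7,i)·!(7-i); sum over i=1..7:
  i=1: C(7,1)·!6 = 7·265 = 1855
  i=2: C(7,2)·!5 = 21·44 = 924
  i=3: C(7,3)·!4 = 35·9 = 315
  i=4: C(7,4)·!3 = 35·2 = 70
  i=5: C(7,5)·!2 = 21·1 = 21
  i=6: C(7,6)·!1 = 7·0 = 0
  i=7: C(7,7)·!0 = 1·1 = 1
Total = 3186.

3186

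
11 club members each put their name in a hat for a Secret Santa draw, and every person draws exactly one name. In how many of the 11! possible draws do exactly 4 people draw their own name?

611820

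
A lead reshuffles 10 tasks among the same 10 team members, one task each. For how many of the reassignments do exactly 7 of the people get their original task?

240

Pick the 7 fixed positions: C(10,7) = 120 ways.
The other 3 form a derangement: !3 = 2.
Total: 120 × 2 = 240.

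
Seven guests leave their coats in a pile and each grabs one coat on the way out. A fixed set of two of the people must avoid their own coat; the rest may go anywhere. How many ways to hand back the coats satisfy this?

Inclusion-exclusion on the 2 forbidden self-matches:
Σ_{j=0}^{2} (-1)^j C(2,j)(7-j)!
= C(2,0)·7! - C(2,1)·6! + C(2,2)·5!
= 5040 - 1440 + 120
= 3720

3720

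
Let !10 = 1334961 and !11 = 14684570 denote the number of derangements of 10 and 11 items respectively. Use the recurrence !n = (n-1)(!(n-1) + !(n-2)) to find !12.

176214841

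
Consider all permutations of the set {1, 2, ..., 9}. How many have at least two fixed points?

# with exactly i fixed is C(9,i)·!(9-i); sum over i=2..9:
  i=2: C(9,2)·!7 = 36·1854 = 66744
  i=3: C(9,3)·!6 = 84·265 = 22260
  i=4: C(9,4)·!5 = 126·44 = 5544
  i=5: C(9,5)·!4 = 126·9 = 1134
  i=6: C(9,6)·!3 = 84·2 = 168
  i=7: C(9,7)·!2 = 36·1 = 36
  i=8: C(9,8)·!1 = 9·0 = 0
  i=9: C(9,9)·!0 = 1·1 = 1
Total = 95887.

95887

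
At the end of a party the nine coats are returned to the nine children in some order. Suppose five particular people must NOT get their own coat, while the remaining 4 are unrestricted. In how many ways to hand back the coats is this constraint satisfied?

Inclusion-exclusion on the 5 forbidden self-matches:
Σ_{j=0}^{5} (-1)^j C(5,j)(9-j)!
= C(5,0)·9! - C(5,1)·8! + C(5,2)·7! - C(5,3)·6! + C(5,4)·5! - C(5,5)·4!
= 362880 - 201600 + 50400 - 7200 + 600 - 24
= 205056

205056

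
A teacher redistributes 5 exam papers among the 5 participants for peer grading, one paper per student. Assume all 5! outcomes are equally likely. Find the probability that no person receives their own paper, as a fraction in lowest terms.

Favorable outcomes: !5 = 44.
Total outcomes: 5! = 120.
Probability = 44/120 = 11/30.

11/30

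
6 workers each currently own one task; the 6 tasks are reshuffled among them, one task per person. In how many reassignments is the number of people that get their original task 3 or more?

# with exactly i fixed is C(6,i)·!(6-i); sum over i=3..6:
  i=3: C(6,3)·!3 = 20·2 = 40
  i=4: C(6,4)·!2 = 15·1 = 15
  i=5: C(6,5)·!1 = 6·0 = 0
  i=6: C(6,6)·!0 = 1·1 = 1
Total = 56.

56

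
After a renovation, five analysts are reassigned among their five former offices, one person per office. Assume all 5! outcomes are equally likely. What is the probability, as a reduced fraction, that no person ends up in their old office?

11/30

Favorable outcomes: !5 = 44.
Total outcomes: 5! = 120.
Probability = 44/120 = 11/30.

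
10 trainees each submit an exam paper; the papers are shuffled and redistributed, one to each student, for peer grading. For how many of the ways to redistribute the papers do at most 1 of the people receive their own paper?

# with exactly i fixed is C(10,i)·!(10-i); sum over i=0..1:
  i=0: C(10,0)·!10 = 1·1334961 = 1334961
  i=1: C(10,1)·!9 = 10·133496 = 1334960
Total = 2669921.

2669921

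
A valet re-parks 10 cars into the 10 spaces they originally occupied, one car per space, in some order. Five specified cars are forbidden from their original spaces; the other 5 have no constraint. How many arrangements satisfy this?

2170680

Let A_j be the event that the j-th constrained one is fixed. By inclusion-exclusion over the 5 events:
Σ_{j=0}^{5} (-1)^j C(5,j)(10-j)!
= C(5,0)·10! - C(5,1)·9! + C(5,2)·8! - C(5,3)·7! + C(5,4)·6! - C(5,5)·5!
= 3628800 - 1814400 + 403200 - 50400 + 3600 - 120
= 2170680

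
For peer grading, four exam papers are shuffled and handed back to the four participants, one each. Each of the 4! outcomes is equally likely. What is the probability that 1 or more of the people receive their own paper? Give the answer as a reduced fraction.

Favorable outcomes: Σ_{i≥1} C(4,i)·!(4-i) = 4·2 + 6·1 + 4·0 + 1·1 = 15.
Total outcomes: 4! = 24.
Probability = 15/24 = 5/8.

5/8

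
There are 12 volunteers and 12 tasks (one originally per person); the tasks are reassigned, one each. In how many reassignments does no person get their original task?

176214841

!12 is the nearest integer to 12!/e.
12! = 479001600, and 479001600/e ≈ 176214840.93, so !12 = 176214841.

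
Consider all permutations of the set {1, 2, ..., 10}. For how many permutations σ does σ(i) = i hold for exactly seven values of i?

Pick the 7 fixed positions: C(10,7) = 120 ways.
The other 3 form a derangement: !3 = 2.
Total: 120 × 2 = 240.

240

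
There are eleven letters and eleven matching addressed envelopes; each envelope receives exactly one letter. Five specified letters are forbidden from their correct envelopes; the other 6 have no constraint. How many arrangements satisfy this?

25022880

Let A_j be the event that the j-th constrained one is fixed. By inclusion-exclusion over the 5 events:
Σ_{j=0}^{5} (-1)^j C(5,j)(11-j)!
= C(5,0)·11! - C(5,1)·10! + C(5,2)·9! - C(5,3)·8! + C(5,4)·7! - C(5,5)·6!
= 39916800 - 18144000 + 3628800 - 403200 + 25200 - 720
= 25022880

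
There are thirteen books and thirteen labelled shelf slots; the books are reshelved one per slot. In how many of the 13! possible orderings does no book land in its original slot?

2290792932

!13 is the nearest integer to 13!/e.
13! = 6227020800, and 6227020800/e ≈ 2290792932.07, so !13 = 2290792932.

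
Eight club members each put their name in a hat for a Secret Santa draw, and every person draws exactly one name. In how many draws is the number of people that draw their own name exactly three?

Pick the 3 fixed positions: C(8,3) = 56 ways.
The other 5 form a derangement: !5 = 44.
Total: 56 × 44 = 2464.

2464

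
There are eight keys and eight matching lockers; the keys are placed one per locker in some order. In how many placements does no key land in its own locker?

By inclusion-exclusion, !8 = Σ (-1)^k · 8!/k! for k=0..8
= 8! - 8!/1! + 8!/2! - 8!/3! + 8!/4! - 8!/5! + 8!/6! - 8!/7! + 8!/8!
= 40320 - 40320 + 20160 - 6720 + 1680 - 336 + 56 - 8 + 1
= 14833

14833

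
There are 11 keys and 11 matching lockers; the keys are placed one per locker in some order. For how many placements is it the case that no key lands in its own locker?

14684570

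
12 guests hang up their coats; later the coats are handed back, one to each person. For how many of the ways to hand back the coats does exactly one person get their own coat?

176214840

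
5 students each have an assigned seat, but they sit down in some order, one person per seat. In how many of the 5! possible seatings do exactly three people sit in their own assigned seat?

10

Pick the 3 fixed positions: C(5,3) = 10 ways.
The remaining 2 must be deranged: !2 = 1.
Total: 10 × 1 = 10.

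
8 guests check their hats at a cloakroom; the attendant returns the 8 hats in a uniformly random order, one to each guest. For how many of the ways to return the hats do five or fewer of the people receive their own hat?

Sum C(8,i)·!(8-i) for i = 0..5:
  i=0: C(8,0)·!8 = 1·14833 = 14833
  i=1: C(8,1)·!7 = 8·1854 = 14832
  i=2: C(8,2)·!6 = 28·265 = 7420
  i=3: C(8,3)·!5 = 56·44 = 2464
  i=4: C(8,4)·!4 = 70·9 = 630
  i=5: C(8,5)·!3 = 56·2 = 112
Total = 40291.

40291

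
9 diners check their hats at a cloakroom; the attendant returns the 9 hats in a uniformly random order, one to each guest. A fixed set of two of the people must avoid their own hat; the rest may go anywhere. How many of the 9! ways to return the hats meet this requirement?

287280

Let A_j be the event that the j-th constrained one is fixed. By inclusion-exclusion over the 2 events:
Σ_{j=0}^{2} (-1)^j C(2,j)(9-j)!
= C(2,0)·9! - C(2,1)·8! + C(2,2)·7!
= 362880 - 80640 + 5040
= 287280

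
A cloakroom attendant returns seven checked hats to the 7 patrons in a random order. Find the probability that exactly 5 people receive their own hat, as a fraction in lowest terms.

1/240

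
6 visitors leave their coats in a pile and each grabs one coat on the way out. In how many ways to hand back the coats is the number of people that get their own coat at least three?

56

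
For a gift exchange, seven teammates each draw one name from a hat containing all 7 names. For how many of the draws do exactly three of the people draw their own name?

315

Pick the 3 fixed positions: C(7,3) = 35 ways.
The other 4 form a derangement: !4 = 9.
Total: 35 × 9 = 315.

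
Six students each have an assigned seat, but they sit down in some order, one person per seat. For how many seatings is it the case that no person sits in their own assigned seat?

265

Use !n = (n-1)(!(n-1) + !(n-2)).
!6 = 5·(44 + 9) = 5·53 = 265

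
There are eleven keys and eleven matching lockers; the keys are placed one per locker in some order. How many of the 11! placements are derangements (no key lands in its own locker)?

14684570

The subfactorial !11 = [11!/e] (nearest integer).
11! = 39916800, and 39916800/e ≈ 14684570.08, so !11 = 14684570.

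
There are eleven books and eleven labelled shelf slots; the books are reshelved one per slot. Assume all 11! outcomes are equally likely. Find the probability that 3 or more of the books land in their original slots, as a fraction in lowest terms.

Favorable outcomes: Σ_{i≥3} C(11,i)·!(11-i) = 165·14833 + 330·1854 + 462·265 + 462·44 + 330·9 + 165·2 + 55·1 + 11·0 + 1·1 = 3205379.
Total outcomes: 11! = 39916800.
Probability = 3205379/39916800 = 3205379/39916800.

3205379/39916800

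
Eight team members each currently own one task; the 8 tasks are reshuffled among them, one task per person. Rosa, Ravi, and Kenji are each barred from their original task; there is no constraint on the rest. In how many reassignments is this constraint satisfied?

Inclusion-exclusion on the 3 forbidden self-matches:
Σ_{j=0}^{3} (-1)^j C(3,j)(8-j)!
= C(3,0)·8! - C(3,1)·7! + C(3,2)·6! - C(3,3)·5!
= 40320 - 15120 + 2160 - 120
= 27240

27240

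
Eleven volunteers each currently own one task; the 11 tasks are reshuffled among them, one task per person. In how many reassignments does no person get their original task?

14684570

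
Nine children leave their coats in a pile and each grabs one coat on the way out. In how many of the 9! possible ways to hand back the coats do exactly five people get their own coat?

1134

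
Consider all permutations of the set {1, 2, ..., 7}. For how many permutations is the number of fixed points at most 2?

4633

Sum C(7,i)·!(7-i) for i = 0..2:
  i=0: C(7,0)·!7 = 1·1854 = 1854
  i=1: C(7,1)·!6 = 7·265 = 1855
  i=2: C(7,2)·!5 = 21·44 = 924
Total = 4633.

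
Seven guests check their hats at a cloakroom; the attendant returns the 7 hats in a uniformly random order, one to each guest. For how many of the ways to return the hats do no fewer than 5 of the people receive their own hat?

Sum C(7,i)·!(7-i) for i = 5..7:
  i=5: C(7,5)·!2 = 21·1 = 21
  i=6: C(7,6)·!1 = 7·0 = 0
  i=7: C(7,7)·!0 = 1·1 = 1
Total = 22.

22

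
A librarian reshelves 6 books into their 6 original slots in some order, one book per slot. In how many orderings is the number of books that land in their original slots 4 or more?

16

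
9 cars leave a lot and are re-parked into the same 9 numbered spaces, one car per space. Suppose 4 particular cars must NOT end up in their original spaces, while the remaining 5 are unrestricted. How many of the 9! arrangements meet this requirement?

Let A_j be the event that the j-th constrained one is fixed. By inclusion-exclusion over the 4 events:
Σ_{j=0}^{4} (-1)^j C(4,j)(9-j)!
= C(4,0)·9! - C(4,1)·8! + C(4,2)·7! - C(4,3)·6! + C(4,4)·5!
= 362880 - 161280 + 30240 - 2880 + 120
= 229080

229080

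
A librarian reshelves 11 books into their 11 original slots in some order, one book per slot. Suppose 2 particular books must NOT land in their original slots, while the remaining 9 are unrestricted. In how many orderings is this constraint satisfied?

Let A_j be the event that the j-th constrained one is fixed. By inclusion-exclusion over the 2 events:
Σ_{j=0}^{2} (-1)^j C(2,j)(11-j)!
= C(2,0)·11! - C(2,1)·10! + C(2,2)·9!
= 39916800 - 7257600 + 362880
= 33022080

33022080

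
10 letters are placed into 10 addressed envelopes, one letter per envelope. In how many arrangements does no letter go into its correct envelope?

!10 is the nearest integer to 10!/e.
10! = 3628800, and 3628800/e ≈ 1334960.92, so !10 = 1334961.

1334961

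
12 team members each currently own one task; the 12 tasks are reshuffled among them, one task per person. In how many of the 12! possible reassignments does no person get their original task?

!12 is the nearest integer to 12!/e.
12! = 479001600, and 479001600/e ≈ 176214840.93, so !12 = 176214841.

176214841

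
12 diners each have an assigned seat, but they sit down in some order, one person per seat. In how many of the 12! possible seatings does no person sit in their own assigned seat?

176214841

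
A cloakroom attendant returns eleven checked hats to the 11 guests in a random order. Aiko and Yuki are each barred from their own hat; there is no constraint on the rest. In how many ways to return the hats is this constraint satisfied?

Let A_j be the event that the j-th constrained one is fixed. By inclusion-exclusion over the 2 events:
Σ_{j=0}^{2} (-1)^j C(2,j)(11-j)!
= C(2,0)·11! - C(2,1)·10! + C(2,2)·9!
= 39916800 - 7257600 + 362880
= 33022080

33022080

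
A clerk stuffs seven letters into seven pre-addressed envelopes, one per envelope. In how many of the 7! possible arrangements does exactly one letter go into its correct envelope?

Choose which one of the 7 is fixed: C(7,1) = 7.
The other 6 form a derangement: !6 = 265.
Total: 7 × 265 = 1855.

1855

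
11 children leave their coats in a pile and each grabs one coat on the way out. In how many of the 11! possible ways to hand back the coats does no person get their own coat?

!11 is the nearest integer to 11!/e.
11! = 39916800, and 39916800/e ≈ 14684570.08, so !11 = 14684570.

14684570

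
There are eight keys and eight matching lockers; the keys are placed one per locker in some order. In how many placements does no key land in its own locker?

14833

The subfactorial !8 = [8!/e] (nearest integer).
8! = 40320, and 40320/e ≈ 14832.90, so !8 = 14833.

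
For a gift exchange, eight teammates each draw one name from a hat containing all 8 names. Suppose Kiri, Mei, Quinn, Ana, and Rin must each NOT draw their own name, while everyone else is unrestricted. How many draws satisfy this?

21234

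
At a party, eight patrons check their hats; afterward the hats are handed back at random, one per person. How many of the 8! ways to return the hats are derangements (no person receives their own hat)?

Use !n = n·!(n-1) + (-1)^n.
!8 = 8·1854 + 1 = 14833

14833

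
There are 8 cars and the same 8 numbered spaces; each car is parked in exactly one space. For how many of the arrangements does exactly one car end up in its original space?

14832

Choose which one of the 8 is fixed: C(8,1) = 8.
The remaining 7 must be deranged: !7 = 1854.
Total: 8 × 1854 = 14832.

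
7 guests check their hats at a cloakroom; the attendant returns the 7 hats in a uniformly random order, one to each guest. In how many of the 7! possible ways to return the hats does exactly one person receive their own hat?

1855

Pick the single fixed position: C(7,1) = 7 ways.
The remaining 6 must be deranged: !6 = 265.
Total: 7 × 265 = 1855.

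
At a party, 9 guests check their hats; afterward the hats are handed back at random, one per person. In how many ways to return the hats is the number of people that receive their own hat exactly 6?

168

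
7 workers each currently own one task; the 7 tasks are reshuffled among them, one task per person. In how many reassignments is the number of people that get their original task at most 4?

Sum C(7,i)·!(7-i) for i = 0..4:
  i=0: C(7,0)·!7 = 1·1854 = 1854
  i=1: C(7,1)·!6 = 7·265 = 1855
  i=2: C(7,2)·!5 = 21·44 = 924
  i=3: C(7,3)·!4 = 35·9 = 315
  i=4: C(7,4)·!3 = 35·2 = 70
Total = 5018.

5018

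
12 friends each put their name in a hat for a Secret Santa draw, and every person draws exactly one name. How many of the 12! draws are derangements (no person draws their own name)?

176214841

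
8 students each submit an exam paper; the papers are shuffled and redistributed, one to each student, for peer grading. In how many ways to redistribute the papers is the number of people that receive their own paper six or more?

Sum C(8,i)·!(8-i) for i = 6..8:
  i=6: C(8,6)·!2 = 28·1 = 28
  i=7: C(8,7)·!1 = 8·0 = 0
  i=8: C(8,8)·!0 = 1·1 = 1
Total = 29.

29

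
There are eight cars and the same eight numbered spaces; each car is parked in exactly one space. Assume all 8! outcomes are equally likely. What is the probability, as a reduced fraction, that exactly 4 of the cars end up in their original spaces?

1/64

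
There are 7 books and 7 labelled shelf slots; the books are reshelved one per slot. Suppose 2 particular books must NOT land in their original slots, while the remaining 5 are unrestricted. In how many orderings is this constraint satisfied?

3720

Let A_j be the event that the j-th constrained one is fixed. By inclusion-exclusion over the 2 events:
Σ_{j=0}^{2} (-1)^j C(2,j)(7-j)!
= C(2,0)·7! - C(2,1)·6! + C(2,2)·5!
= 5040 - 1440 + 120
= 3720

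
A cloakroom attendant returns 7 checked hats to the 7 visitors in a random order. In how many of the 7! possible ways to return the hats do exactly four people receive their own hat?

70

Pick the 4 fixed positions: C(7,4) = 35 ways.
The other 3 form a derangement: !3 = 2.
Total: 35 × 2 = 70.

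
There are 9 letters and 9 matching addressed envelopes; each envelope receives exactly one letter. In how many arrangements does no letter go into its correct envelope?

133496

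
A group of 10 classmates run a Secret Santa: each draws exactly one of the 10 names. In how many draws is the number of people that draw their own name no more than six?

3628514

Sum C(10,i)·!(10-i) for i = 0..6:
  i=0: C(10,0)·!10 = 1·1334961 = 1334961
  i=1: C(10,1)·!9 = 10·133496 = 1334960
  i=2: C(10,2)·!8 = 45·14833 = 667485
  i=3: C(10,3)·!7 = 120·1854 = 222480
  i=4: C(10,4)·!6 = 210·265 = 55650
  i=5: C(10,5)·!5 = 252·44 = 11088
  i=6: C(10,6)·!4 = 210·9 = 1890
Total = 3628514.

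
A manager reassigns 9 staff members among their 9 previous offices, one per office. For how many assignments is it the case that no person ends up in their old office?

133496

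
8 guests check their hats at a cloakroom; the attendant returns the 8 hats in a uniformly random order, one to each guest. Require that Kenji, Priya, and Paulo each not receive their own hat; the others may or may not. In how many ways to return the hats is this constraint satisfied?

27240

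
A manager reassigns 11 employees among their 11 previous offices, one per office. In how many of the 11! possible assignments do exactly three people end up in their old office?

Pick the 3 fixed positions: C(11,3) = 165 ways.
The other 8 form a derangement: !8 = 14833.
Total: 165 × 14833 = 2447445.

2447445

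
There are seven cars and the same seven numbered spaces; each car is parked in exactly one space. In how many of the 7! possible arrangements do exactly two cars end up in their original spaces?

924

Choose which 2 of the 7 are fixed: C(7,2) = 21.
The other 5 form a derangement: !5 = 44.
Total: 21 × 44 = 924.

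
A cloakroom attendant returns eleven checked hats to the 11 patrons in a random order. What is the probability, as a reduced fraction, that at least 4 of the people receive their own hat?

378967/19958400

Favorable outcomes: Σ_{i≥4} C(11,i)·!(11-i) = 330·1854 + 462·265 + 462·44 + 330·9 + 165·2 + 55·1 + 11·0 + 1·1 = 757934.
Total outcomes: 11! = 39916800.
Probability = 757934/39916800 = 378967/19958400.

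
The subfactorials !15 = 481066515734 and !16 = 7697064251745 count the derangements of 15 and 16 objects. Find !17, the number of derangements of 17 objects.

!17 = (17-1)·(!16 + !15) = 16·(7697064251745 + 481066515734) = 16·8178130767479 = 130850092279664.

130850092279664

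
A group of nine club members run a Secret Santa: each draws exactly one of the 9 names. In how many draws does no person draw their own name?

133496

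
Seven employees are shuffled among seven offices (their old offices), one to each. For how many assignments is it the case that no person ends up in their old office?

Recurrence: !7 = 7·!6 + (-1)^7.
!7 = 7·265 - 1 = 1854

1854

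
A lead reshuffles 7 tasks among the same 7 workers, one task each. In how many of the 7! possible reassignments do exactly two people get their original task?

Pick the 2 fixed positions: C(7,2) = 21 ways.
The other 5 form a derangement: !5 = 44.
Total: 21 × 44 = 924.

924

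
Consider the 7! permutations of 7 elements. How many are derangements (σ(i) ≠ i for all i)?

1854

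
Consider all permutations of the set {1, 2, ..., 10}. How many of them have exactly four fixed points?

Pick the 4 fixed positions: C(10,4) = 210 ways.
The remaining 6 must be deranged: !6 = 265.
Total: 210 × 265 = 55650.

55650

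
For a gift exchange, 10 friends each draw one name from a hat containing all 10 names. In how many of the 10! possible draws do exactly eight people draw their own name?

45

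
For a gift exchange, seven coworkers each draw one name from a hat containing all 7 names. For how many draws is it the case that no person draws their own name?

1854

Use !n = n·!(n-1) + (-1)^n.
!7 = 7·265 - 1 = 1854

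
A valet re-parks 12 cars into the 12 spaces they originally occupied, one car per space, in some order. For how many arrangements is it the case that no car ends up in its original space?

The number of derangements of 12 is !12 = Σ_{k=0}^{12} (-1)^k·12!/k!
= 12! - 12!/1! + 12!/2! - 12!/3! + 12!/4! - 12!/5! + 12!/6! - 12!/7! + 12!/8! - 12!/9! + 12!/10! - 12!/11! + 12!/12!
= 479001600 - 479001600 + 239500800 - 79833600 + 19958400 - 3991680 + 665280 - 95040 + 11880 - 1320 + 132 - 12 + 1
= 176214841

176214841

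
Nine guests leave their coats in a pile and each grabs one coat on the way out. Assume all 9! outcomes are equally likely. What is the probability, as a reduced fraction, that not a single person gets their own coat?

16687/45360

Favorable outcomes: !9 = 133496.
Total outcomes: 9! = 362880.
Probability = 133496/362880 = 16687/45360.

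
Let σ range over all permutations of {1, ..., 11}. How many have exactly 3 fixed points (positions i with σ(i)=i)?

2447445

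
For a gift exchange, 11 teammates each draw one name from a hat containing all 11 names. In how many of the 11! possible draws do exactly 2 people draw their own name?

7342280

Choose which 2 of the 11 are fixed: C(11,2) = 55.
The remaining 9 must be deranged: !9 = 133496.
Total: 55 × 133496 = 7342280.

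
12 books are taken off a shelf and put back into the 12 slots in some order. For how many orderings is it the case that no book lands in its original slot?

!12 = 12! · Σ_{k=0}^{12} (-1)^k/k!
= 12! - 12!/1! + 12!/2! - 12!/3! + 12!/4! - 12!/5! + 12!/6! - 12!/7! + 12!/8! - 12!/9! + 12!/10! - 12!/11! + 12!/12!
= 479001600 - 479001600 + 239500800 - 79833600 + 19958400 - 3991680 + 665280 - 95040 + 11880 - 1320 + 132 - 12 + 1
= 176214841

176214841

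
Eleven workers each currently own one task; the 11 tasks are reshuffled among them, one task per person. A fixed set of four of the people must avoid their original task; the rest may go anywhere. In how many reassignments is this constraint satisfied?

27422640

Inclusion-exclusion on the 4 forbidden self-matches:
Σ_{j=0}^{4} (-1)^j C(4,j)(11-j)!
= C(4,0)·11! - C(4,1)·10! + C(4,2)·9! - C(4,3)·8! + C(4,4)·7!
= 39916800 - 14515200 + 2177280 - 161280 + 5040
= 27422640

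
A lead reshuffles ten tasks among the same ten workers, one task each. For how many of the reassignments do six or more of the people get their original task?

# with exactly i fixed is C(10,i)·!(10-i); sum over i=6..10:
  i=6: C(10,6)·!4 = 210·9 = 1890
  i=7: C(10,7)·!3 = 120·2 = 240
  i=8: C(10,8)·!2 = 45·1 = 45
  i=9: C(10,9)·!1 = 10·0 = 0
  i=10: C(10,10)·!0 = 1·1 = 1
Total = 2176.

2176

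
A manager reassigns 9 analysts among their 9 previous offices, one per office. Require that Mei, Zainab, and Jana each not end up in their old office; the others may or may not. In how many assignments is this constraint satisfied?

Let A_j be the event that the j-th constrained one is fixed. By inclusion-exclusion over the 3 events:
Σ_{j=0}^{3} (-1)^j C(3,j)(9-j)!
= C(3,0)·9! - C(3,1)·8! + C(3,2)·7! - C(3,3)·6!
= 362880 - 120960 + 15120 - 720
= 256320

256320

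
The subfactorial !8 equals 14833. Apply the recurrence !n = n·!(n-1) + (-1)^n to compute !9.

!9 = 9·14833 - 1 = 133496.

133496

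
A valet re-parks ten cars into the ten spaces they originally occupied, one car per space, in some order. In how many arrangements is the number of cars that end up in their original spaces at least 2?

# with exactly i fixed is C(10,i)·!(10-i); sum over i=2..10:
  i=2: C(10,2)·!8 = 45·14833 = 667485
  i=3: C(10,3)·!7 = 120·1854 = 222480
  i=4: C(10,4)·!6 = 210·265 = 55650
  i=5: C(10,5)·!5 = 252·44 = 11088
  i=6: C(10,6)·!4 = 210·9 = 1890
  i=7: C(10,7)·!3 = 120·2 = 240
  i=8: C(10,8)·!2 = 45·1 = 45
  i=9: C(10,9)·!1 = 10·0 = 0
  i=10: C(10,10)·!0 = 1·1 = 1
Total = 958879.

958879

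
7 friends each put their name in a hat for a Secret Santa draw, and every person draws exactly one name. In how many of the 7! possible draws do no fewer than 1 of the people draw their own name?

3186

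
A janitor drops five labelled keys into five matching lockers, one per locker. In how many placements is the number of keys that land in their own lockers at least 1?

76

Sum C(5,i)·!(5-i) for i = 1..5:
  i=1: C(5,1)·!4 = 5·9 = 45
  i=2: C(5,2)·!3 = 10·2 = 20
  i=3: C(5,3)·!2 = 10·1 = 10
  i=4: C(5,4)·!1 = 5·0 = 0
  i=5: C(5,5)·!0 = 1·1 = 1
Total = 76.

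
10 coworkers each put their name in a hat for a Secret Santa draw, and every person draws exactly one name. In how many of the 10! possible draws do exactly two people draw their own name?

667485

Pick the 2 fixed positions: C(10,2) = 45 ways.
The remaining 8 must be deranged: !8 = 14833.
Total: 45 × 14833 = 667485.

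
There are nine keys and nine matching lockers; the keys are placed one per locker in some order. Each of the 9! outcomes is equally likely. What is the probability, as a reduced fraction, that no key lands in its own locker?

16687/45360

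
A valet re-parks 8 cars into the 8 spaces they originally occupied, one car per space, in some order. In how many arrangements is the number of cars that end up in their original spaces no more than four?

40179

Sum C(8,i)·!(8-i) for i = 0..4:
  i=0: C(8,0)·!8 = 1·14833 = 14833
  i=1: C(8,1)·!7 = 8·1854 = 14832
  i=2: C(8,2)·!6 = 28·265 = 7420
  i=3: C(8,3)·!5 = 56·44 = 2464
  i=4: C(8,4)·!4 = 70·9 = 630
Total = 40179.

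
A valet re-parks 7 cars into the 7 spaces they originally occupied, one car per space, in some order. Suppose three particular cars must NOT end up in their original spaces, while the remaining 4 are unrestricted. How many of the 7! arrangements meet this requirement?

3216

Inclusion-exclusion on the 3 forbidden self-matches:
Σ_{j=0}^{3} (-1)^j C(3,j)(7-j)!
= C(3,0)·7! - C(3,1)·6! + C(3,2)·5! - C(3,3)·4!
= 5040 - 2160 + 360 - 24
= 3216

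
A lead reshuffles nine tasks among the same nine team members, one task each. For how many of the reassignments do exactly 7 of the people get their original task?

Pick the 7 fixed positions: C(9,7) = 36 ways.
The remaining 2 must be deranged: !2 = 1.
Total: 36 × 1 = 36.

36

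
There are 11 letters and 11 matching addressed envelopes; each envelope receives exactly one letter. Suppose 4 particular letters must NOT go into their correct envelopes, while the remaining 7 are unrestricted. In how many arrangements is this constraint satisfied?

27422640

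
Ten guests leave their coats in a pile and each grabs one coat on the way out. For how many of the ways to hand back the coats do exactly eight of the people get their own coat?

Choose which 8 of the 10 are fixed: C(10,8) = 45.
The remaining 2 must be deranged: !2 = 1.
Total: 45 × 1 = 45.

45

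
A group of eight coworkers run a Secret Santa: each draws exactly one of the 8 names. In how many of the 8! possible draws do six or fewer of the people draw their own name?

Sum C(8,i)·!(8-i) for i = 0..6:
  i=0: C(8,0)·!8 = 1·14833 = 14833
  i=1: C(8,1)·!7 = 8·1854 = 14832
  i=2: C(8,2)·!6 = 28·265 = 7420
  i=3: C(8,3)·!5 = 56·44 = 2464
  i=4: C(8,4)·!4 = 70·9 = 630
  i=5: C(8,5)·!3 = 56·2 = 112
  i=6: C(8,6)·!2 = 28·1 = 28
Total = 40319.

40319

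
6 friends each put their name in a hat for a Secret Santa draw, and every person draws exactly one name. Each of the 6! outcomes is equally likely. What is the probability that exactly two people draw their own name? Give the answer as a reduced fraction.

Favorable outcomes: C(6,2)·!4 = 15·9 = 135.
Total outcomes: 6! = 720.
Probability = 135/720 = 3/16.

3/16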